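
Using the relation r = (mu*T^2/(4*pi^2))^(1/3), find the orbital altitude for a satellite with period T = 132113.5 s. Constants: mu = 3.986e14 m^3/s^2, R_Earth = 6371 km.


T = 132113.5 s
r = (mu*T^2/(4*pi^2))^(1/3) = (3.986e14 * 132113.5^2 / (4*pi^2))^(1/3)
r = 5.6064848e+07 m = 56064.8483 km
alt = r - R_E = 56064.8483 - 6371 = 49693.8483 km

49693.8483 km


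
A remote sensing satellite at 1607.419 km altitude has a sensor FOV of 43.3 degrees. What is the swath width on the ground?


FOV = 43.3 deg = 0.7557276 rad
swath = 2 * alt * tan(FOV/2) = 2 * 1607.419 * tan(0.3778638)
swath = 2 * 1607.419 * 0.3969378
swath = 1276.0908 km

1276.0908 km


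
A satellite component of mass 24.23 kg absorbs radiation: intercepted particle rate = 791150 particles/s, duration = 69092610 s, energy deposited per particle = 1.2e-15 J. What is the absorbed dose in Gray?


Total energy deposited = rate * time * E_per
  = 791150 * 69092610 * 1.2e-15 = 0.06559514 J
Dose = E_total / mass = 0.06559514 / 24.23
Dose = 0.002707187 Gy

0.0027 Gy


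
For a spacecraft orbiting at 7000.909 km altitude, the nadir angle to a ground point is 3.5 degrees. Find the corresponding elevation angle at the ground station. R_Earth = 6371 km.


r = R_E + alt = 13371.9090 km
Law of sines in the satellite / Earth-center / ground-point triangle:
  sin(nadir)/R_E = sin(90 + el)/r  =>  cos(el) = (r/R_E)*sin(nadir)
cos(el) = (13371.9090 / 6371.0000) * sin(3.5 deg) = 0.128133
el = arccos(0.128133) = 82.6383 deg
(Earth-central angle = 90 - nadir - el = 3.8617 deg)

82.6383 degrees


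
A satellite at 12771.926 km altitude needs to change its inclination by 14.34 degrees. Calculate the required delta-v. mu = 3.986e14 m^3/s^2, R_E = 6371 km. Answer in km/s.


r = 19142.9260 km = 1.9142926e+07 m
V = sqrt(mu/r) = 4563.1473 m/s
di = 14.34 deg = 0.2502802 rad
dV = 2*V*sin(di/2) = 2*4563.1473*sin(0.1251401)
dV = 1139.0870 m/s = 1.1391 km/s

1.1391 km/s


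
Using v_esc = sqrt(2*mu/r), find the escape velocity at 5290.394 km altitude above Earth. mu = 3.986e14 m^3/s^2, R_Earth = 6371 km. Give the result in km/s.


r = 6371.0 + 5290.394 = 11661.3940 km = 1.1661394e+07 m
v_esc = sqrt(2*mu/r) = sqrt(2*3.986e14 / 1.1661394e+07)
v_esc = 8268.1512 m/s = 8.2682 km/s

8.2682 km/s


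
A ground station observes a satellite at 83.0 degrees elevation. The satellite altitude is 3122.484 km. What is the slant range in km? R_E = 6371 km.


h = 3122.484 km, el = 83.0 deg
d = -R_E*sin(el) + sqrt((R_E*sin(el))^2 + 2*R_E*h + h^2)
d = -6371.0000*sin(1.4486) + sqrt((6371.0000*0.9925462)^2 + 2*6371.0000*3122.484 + 3122.484^2)
d = 3138.1688 km

3138.1688 km


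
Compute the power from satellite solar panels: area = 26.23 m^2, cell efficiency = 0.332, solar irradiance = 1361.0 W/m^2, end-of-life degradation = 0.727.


P = area * eta * S * degradation
P = 26.23 * 0.332 * 1361.0 * 0.727
P = 8616.4607 W

8616.4607 W


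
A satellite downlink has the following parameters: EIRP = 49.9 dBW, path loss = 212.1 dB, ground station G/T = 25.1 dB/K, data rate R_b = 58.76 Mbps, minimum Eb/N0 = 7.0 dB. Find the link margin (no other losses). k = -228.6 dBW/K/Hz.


C/N0 = EIRP - FSPL + G/T - k = 49.9 - 212.1 + 25.1 - (-228.6)
C/N0 = 91.5000 dB-Hz
R_b = 58.76 Mbps = 5.876e+07 bps -> 10*log10(R_b) = 77.6908 dB-Hz
Eb/N0 = C/N0 - 10*log10(R_b) = 91.5000 - 77.6908 = 13.8092 dB
Margin = Eb/N0 - Eb/N0_req = 13.8092 - 7.0 = 6.8092 dB (link closes)

6.8092 dB


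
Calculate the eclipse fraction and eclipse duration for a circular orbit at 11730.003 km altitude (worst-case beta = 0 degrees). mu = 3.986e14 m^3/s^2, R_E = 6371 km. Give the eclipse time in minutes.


r = 18101.0030 km
T = 403.9373 min
Eclipse fraction = arcsin(R_E/r)/pi = arcsin(6371.0000/18101.0030)/pi
= arcsin(0.3519694)/pi = 0.1144879
Eclipse duration = 0.1144879 * 403.9373 = 46.2459 min

46.2459 minutes


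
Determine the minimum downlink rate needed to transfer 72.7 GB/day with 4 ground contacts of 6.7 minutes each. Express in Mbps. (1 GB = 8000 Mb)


total contact time = 4 * 6.7 * 60 = 1608.0000 s
data = 72.7 GB = 581600.0000 Mb
rate = 581600.0000 / 1608.0000 = 361.6915 Mbps

361.6915 Mbps


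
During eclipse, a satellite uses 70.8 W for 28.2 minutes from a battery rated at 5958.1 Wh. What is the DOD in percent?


E_used = P * t / 60 = 70.8 * 28.2 / 60 = 33.2760 Wh
DOD = E_used / E_total * 100 = 33.2760 / 5958.1 * 100
DOD = 0.5585002 %

0.5585 %


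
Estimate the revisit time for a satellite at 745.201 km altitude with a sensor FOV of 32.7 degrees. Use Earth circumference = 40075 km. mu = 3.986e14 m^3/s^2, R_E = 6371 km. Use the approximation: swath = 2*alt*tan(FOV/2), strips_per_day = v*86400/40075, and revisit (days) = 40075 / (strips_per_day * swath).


swath = 2*745.201*tan(0.2853613) = 437.2362 km
v = sqrt(mu/r) = 7484.1855 m/s = 7.4842 km/s
strips/day = v*86400/40075 = 7.4842*86400/40075 = 16.1356
coverage/day = strips * swath = 16.1356 * 437.2362 = 7055.0632 km
revisit = 40075 / 7055.0632 = 5.6803 days

5.6803 days


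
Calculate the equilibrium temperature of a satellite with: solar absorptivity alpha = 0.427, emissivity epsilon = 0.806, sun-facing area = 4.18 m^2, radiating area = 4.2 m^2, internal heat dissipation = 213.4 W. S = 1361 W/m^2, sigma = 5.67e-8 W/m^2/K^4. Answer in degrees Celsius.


Numerator = alpha*S*A_sun + Q_int = 0.427*1361*4.18 + 213.4 = 2642.5945 W
Denominator = eps*sigma*A_rad = 0.806*5.67e-8*4.2 = 1.9194084e-07 W/K^4
T^4 = 1.3767755e+10 K^4
T = 342.5435 K = 69.3935 C

69.3935 degrees Celsius


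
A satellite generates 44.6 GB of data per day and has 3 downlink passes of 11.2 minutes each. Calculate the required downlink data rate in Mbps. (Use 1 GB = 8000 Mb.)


total contact time = 3 * 11.2 * 60 = 2016.0000 s
data = 44.6 GB = 356800.0000 Mb
rate = 356800.0000 / 2016.0000 = 176.9841 Mbps

176.9841 Mbps


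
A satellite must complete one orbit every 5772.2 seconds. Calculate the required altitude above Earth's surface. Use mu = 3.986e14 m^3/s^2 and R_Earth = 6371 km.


T = 5772.2 s
r = (mu*T^2/(4*pi^2))^(1/3) = (3.986e14 * 5772.2^2 / (4*pi^2))^(1/3)
r = 6.954834e+06 m = 6954.8340 km
alt = r - R_E = 6954.8340 - 6371 = 583.8340 km

583.8340 km


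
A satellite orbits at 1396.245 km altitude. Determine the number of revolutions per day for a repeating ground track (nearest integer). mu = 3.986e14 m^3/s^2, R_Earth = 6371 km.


r = 7.767245e+06 m
T = 2*pi*sqrt(r^3/mu) = 6812.5818 s = 113.5430 min
revs/day = 1440 / 113.5430 = 12.6824
Rounded: 13 revolutions per day

13 revolutions per day


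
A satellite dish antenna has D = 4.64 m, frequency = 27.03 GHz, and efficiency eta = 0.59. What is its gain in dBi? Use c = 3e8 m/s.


lambda = c/f = 3e8 / 2.703e+10 = 0.01109878 m
G = eta*(pi*D/lambda)^2 = 0.59*(pi*4.64/0.01109878)^2
G = 1.0177411e+06 (linear)
G = 10*log10(1.0177411e+06) = 60.0764 dBi

60.0764 dBi


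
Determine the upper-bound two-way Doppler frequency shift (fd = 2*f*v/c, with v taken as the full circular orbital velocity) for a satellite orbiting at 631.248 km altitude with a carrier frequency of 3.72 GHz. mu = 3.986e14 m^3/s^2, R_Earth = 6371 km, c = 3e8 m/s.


r = 7.002248e+06 m
v = sqrt(mu/r) = 7544.8377 m/s (worst-case radial velocity)
f = 3.72 GHz = 3.72e+09 Hz
fd = 2*f*v/c = 2*3.72e+09*7544.8377/3.0e+08
fd = 187111.9755 Hz

187111.9755 Hz


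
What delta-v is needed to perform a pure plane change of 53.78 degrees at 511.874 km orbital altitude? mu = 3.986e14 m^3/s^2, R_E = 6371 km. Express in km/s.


r = 6882.8740 km = 6.882874e+06 m
V = sqrt(mu/r) = 7609.9839 m/s
di = 53.78 deg = 0.9386381 rad
dV = 2*V*sin(di/2) = 2*7609.9839*sin(0.469319)
dV = 6883.6726 m/s = 6.8837 km/s

6.8837 km/s


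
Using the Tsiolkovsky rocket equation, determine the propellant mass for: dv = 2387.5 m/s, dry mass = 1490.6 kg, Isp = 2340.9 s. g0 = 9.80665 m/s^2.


ve = Isp * g0 = 2340.9 * 9.80665 = 22956.386985 m/s
mass ratio = exp(dv/ve) = exp(2387.5/22956.386985) = 1.10960218
m_prop = m_dry * (mr - 1) = 1490.6 * (1.10960218 - 1)
m_prop = 163.3730 kg

163.3730 kg


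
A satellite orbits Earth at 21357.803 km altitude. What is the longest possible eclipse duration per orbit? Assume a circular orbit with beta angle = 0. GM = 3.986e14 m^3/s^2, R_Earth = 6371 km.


r = 27728.8030 km
T = 765.8728 min
Eclipse fraction = arcsin(R_E/r)/pi = arcsin(6371.0000/27728.8030)/pi
= arcsin(0.2297611)/pi = 0.07379448
Eclipse duration = 0.07379448 * 765.8728 = 56.5172 min

56.5172 minutes


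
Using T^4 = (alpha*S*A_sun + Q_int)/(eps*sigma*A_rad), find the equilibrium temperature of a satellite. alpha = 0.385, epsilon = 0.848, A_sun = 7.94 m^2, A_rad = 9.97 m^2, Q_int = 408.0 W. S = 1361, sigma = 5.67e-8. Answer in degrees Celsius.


Numerator = alpha*S*A_sun + Q_int = 0.385*1361*7.94 + 408.0 = 4568.4409 W
Denominator = eps*sigma*A_rad = 0.848*5.67e-8*9.97 = 4.7937355e-07 W/K^4
T^4 = 9.5300228e+09 K^4
T = 312.4449 K = 39.2949 C

39.2949 degrees Celsius


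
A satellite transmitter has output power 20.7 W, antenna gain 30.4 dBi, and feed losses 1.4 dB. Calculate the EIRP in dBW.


Pt = 20.7 W = 13.1597 dBW
EIRP = Pt_dBW + Gt - losses = 13.1597 + 30.4 - 1.4 = 42.1597 dBW

42.1597 dBW


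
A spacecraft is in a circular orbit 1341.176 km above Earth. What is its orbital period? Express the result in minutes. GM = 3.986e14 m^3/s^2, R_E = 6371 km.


r = 7712.1760 km = 7.712176e+06 m
T = 2*pi*sqrt(r^3/mu) = 2*pi*sqrt(4.5870217e+20 / 3.986e14)
T = 6740.2595 s = 112.3377 min

112.3377 minutes


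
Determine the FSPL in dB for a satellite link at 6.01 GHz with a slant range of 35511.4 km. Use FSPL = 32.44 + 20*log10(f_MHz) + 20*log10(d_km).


f = 6.01 GHz = 6010.0000 MHz
d = 35511.4 km
FSPL = 32.44 + 20*log10(6010.0000) + 20*log10(35511.4)
FSPL = 32.44 + 75.5775 + 91.0074
FSPL = 199.0248 dB

199.0248 dB


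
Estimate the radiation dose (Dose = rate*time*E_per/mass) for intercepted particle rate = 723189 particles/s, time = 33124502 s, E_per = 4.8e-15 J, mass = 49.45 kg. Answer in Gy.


Total energy deposited = rate * time * E_per
  = 723189 * 33124502 * 4.8e-15 = 0.1149853 J
Dose = E_total / mass = 0.1149853 / 49.45
Dose = 0.002325285 Gy

0.0023 Gy


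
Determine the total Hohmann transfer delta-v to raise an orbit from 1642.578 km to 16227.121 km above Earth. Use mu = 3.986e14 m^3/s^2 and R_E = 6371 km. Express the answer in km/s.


r1 = 8013.5780 km = 8.013578e+06 m
r2 = 22598.1210 km = 2.2598121e+07 m
dv1 = sqrt(mu/r1)*(sqrt(2*r2/(r1+r2)) - 1) = 1516.9455 m/s
dv2 = sqrt(mu/r2)*(1 - sqrt(2*r1/(r1+r2))) = 1160.9333 m/s
total dv = |dv1| + |dv2| = 1516.9455 + 1160.9333 = 2677.8788 m/s = 2.6779 km/s

2.6779 km/s


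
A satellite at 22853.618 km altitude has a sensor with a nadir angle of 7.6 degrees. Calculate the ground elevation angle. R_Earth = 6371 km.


r = R_E + alt = 29224.6180 km
Law of sines in the satellite / Earth-center / ground-point triangle:
  sin(nadir)/R_E = sin(90 + el)/r  =>  cos(el) = (r/R_E)*sin(nadir)
cos(el) = (29224.6180 / 6371.0000) * sin(7.6 deg) = 0.6066775
el = arccos(0.6066775) = 52.6503 deg
(Earth-central angle = 90 - nadir - el = 29.7497 deg)

52.6503 degrees


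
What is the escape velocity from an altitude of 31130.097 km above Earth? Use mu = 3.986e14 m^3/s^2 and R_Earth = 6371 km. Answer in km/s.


r = 6371.0 + 31130.097 = 37501.0970 km = 3.7501097e+07 m
v_esc = sqrt(2*mu/r) = sqrt(2*3.986e14 / 3.7501097e+07)
v_esc = 4610.6447 m/s = 4.6106 km/s

4.6106 km/s


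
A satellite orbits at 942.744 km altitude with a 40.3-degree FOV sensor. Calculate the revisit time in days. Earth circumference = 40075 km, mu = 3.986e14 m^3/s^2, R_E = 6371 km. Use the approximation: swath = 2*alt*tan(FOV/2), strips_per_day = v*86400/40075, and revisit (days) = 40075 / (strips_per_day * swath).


swath = 2*942.744*tan(0.3516838) = 691.8570 km
v = sqrt(mu/r) = 7382.4203 m/s = 7.3824 km/s
strips/day = v*86400/40075 = 7.3824*86400/40075 = 15.9162
coverage/day = strips * swath = 15.9162 * 691.8570 = 11011.7236 km
revisit = 40075 / 11011.7236 = 3.6393 days

3.6393 days


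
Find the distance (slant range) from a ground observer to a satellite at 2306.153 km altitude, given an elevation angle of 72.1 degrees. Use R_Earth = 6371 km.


h = 2306.153 km, el = 72.1 deg
d = -R_E*sin(el) + sqrt((R_E*sin(el))^2 + 2*R_E*h + h^2)
d = -6371.0000*sin(1.2584) + sqrt((6371.0000*0.9515944)^2 + 2*6371.0000*2306.153 + 2306.153^2)
d = 2390.7085 km

2390.7085 km


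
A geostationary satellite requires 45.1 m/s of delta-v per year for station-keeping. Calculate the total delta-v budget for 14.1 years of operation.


dV = rate * years = 45.1 * 14.1
dV = 635.9100 m/s

635.9100 m/s


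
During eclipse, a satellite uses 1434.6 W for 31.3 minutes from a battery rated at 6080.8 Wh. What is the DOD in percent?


E_used = P * t / 60 = 1434.6 * 31.3 / 60 = 748.3830 Wh
DOD = E_used / E_total * 100 = 748.3830 / 6080.8 * 100
DOD = 12.3073 %

12.3073 %


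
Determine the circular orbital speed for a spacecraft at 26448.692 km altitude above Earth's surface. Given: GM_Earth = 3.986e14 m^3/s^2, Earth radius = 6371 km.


r = R_E + alt = 6371.0 + 26448.692 = 32819.6920 km = 3.2819692e+07 m
v = sqrt(mu/r) = sqrt(3.986e14 / 3.2819692e+07) = 3484.9889 m/s = 3.4850 km/s

3.4850 km/s


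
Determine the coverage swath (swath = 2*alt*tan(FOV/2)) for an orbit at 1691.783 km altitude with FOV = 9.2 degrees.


FOV = 9.2 deg = 0.1605703 rad
swath = 2 * alt * tan(FOV/2) = 2 * 1691.783 * tan(0.08028515)
swath = 2 * 1691.783 * 0.08045809
swath = 272.2353 km

272.2353 km


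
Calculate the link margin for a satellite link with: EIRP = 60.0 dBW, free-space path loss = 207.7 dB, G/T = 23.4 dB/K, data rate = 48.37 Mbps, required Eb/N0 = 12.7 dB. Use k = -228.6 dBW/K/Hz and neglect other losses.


C/N0 = EIRP - FSPL + G/T - k = 60.0 - 207.7 + 23.4 - (-228.6)
C/N0 = 104.3000 dB-Hz
R_b = 48.37 Mbps = 4.837e+07 bps -> 10*log10(R_b) = 76.8458 dB-Hz
Eb/N0 = C/N0 - 10*log10(R_b) = 104.3000 - 76.8458 = 27.4542 dB
Margin = Eb/N0 - Eb/N0_req = 27.4542 - 12.7 = 14.7542 dB (link closes)

14.7542 dB


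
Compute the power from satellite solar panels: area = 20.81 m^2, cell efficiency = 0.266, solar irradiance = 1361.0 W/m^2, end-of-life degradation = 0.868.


P = area * eta * S * degradation
P = 20.81 * 0.266 * 1361.0 * 0.868
P = 6539.3046 W

6539.3046 W


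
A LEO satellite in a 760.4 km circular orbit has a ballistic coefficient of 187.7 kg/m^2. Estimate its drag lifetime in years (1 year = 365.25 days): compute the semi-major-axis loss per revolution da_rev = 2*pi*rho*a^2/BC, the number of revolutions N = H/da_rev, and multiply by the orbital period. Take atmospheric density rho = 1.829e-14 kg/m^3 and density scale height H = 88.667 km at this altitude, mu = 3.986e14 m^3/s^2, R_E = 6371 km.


a = R_E + alt = 7131.4000 km = 7.1314e+06 m
da_rev = 2*pi*rho*a^2/BC = 2*pi*1.829e-14*(7.1314e+06)^2/187.7 = 0.0311371526 m per revolution
N = H/da_rev = 88667.0000 m / 0.0311371526 m = 2.8476271e+06 revolutions
P = 2*pi*sqrt(a^3/mu) = 5993.4021 s
lifetime = N*P = 2.8476271e+06 * 5993.4021 = 1.7066974e+10 s = 197534.4255 days
years = 197534.4255 / 365.25 = 540.8198 years

540.8198 years


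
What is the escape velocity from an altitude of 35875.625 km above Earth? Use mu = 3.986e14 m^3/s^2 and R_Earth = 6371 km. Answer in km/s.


r = 6371.0 + 35875.625 = 42246.6250 km = 4.2246625e+07 m
v_esc = sqrt(2*mu/r) = sqrt(2*3.986e14 / 4.2246625e+07)
v_esc = 4343.9782 m/s = 4.3440 km/s

4.3440 km/s


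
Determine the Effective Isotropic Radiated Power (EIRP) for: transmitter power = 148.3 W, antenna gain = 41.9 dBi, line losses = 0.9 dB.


Pt = 148.3 W = 21.7114 dBW
EIRP = Pt_dBW + Gt - losses = 21.7114 + 41.9 - 0.9 = 62.7114 dBW

62.7114 dBW


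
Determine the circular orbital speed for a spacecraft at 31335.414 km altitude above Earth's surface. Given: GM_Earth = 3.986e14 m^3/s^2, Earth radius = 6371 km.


r = R_E + alt = 6371.0 + 31335.414 = 37706.4140 km = 3.7706414e+07 m
v = sqrt(mu/r) = sqrt(3.986e14 / 3.7706414e+07) = 3251.3299 m/s = 3.2513 km/s

3.2513 km/s


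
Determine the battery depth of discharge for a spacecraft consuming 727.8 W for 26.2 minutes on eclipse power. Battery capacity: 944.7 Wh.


E_used = P * t / 60 = 727.8 * 26.2 / 60 = 317.8060 Wh
DOD = E_used / E_total * 100 = 317.8060 / 944.7 * 100
DOD = 33.6409 %

33.6409 %


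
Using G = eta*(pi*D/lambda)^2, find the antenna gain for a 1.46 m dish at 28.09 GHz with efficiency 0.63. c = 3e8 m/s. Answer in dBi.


lambda = c/f = 3e8 / 2.809e+10 = 0.01067996 m
G = eta*(pi*D/lambda)^2 = 0.63*(pi*1.46/0.01067996)^2
G = 116200.2267 (linear)
G = 10*log10(116200.2267) = 50.6521 dBi

50.6521 dBi


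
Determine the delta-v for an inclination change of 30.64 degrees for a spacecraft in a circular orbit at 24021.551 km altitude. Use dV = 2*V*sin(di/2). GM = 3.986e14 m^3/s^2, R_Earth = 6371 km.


r = 30392.5510 km = 3.0392551e+07 m
V = sqrt(mu/r) = 3621.4715 m/s
di = 30.64 deg = 0.5347689 rad
dV = 2*V*sin(di/2) = 2*3621.4715*sin(0.2673844)
dV = 1913.6560 m/s = 1.9137 km/s

1.9137 km/s


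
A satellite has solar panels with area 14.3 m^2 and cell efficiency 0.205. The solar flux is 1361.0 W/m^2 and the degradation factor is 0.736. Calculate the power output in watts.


P = area * eta * S * degradation
P = 14.3 * 0.205 * 1361.0 * 0.736
P = 2936.4718 W

2936.4718 W


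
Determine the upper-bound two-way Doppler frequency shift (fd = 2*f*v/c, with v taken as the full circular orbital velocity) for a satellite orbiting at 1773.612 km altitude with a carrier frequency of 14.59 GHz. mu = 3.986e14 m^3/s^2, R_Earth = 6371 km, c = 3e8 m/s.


r = 8.144612e+06 m
v = sqrt(mu/r) = 6995.7366 m/s (worst-case radial velocity)
f = 14.59 GHz = 1.459e+10 Hz
fd = 2*f*v/c = 2*1.459e+10*6995.7366/3.0e+08
fd = 680451.9768 Hz

680451.9768 Hz


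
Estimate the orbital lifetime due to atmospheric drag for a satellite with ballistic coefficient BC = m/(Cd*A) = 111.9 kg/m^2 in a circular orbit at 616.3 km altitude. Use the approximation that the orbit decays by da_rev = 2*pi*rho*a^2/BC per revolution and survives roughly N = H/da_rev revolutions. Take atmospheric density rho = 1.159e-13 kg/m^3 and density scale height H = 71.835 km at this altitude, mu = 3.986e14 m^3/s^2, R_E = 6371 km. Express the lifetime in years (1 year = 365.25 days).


a = R_E + alt = 6987.3000 km = 6.9873e+06 m
da_rev = 2*pi*rho*a^2/BC = 2*pi*1.159e-13*(6.9873e+06)^2/111.9 = 0.317725446 m per revolution
N = H/da_rev = 71835.0000 m / 0.317725446 m = 226091.4286 revolutions
P = 2*pi*sqrt(a^3/mu) = 5812.6652 s
lifetime = N*P = 226091.4286 * 5812.6652 = 1.3141938e+09 s = 15210.5761 days
years = 15210.5761 / 365.25 = 41.6443 years

41.6443 years


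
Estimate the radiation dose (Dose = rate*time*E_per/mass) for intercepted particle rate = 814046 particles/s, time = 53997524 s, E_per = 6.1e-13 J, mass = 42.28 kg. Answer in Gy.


Total energy deposited = rate * time * E_per
  = 814046 * 53997524 * 6.1e-13 = 26.8134 J
Dose = E_total / mass = 26.8134 / 42.28
Dose = 0.6341875 Gy

0.6342 Gy


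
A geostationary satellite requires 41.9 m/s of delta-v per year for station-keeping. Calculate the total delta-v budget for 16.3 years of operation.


dV = rate * years = 41.9 * 16.3
dV = 682.9700 m/s

682.9700 m/s


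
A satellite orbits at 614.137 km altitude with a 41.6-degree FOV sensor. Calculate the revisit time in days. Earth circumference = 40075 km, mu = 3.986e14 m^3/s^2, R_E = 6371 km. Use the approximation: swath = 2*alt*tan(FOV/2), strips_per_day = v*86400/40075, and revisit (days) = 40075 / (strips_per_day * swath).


swath = 2*614.137*tan(0.3630285) = 466.5775 km
v = sqrt(mu/r) = 7554.0731 m/s = 7.5541 km/s
strips/day = v*86400/40075 = 7.5541*86400/40075 = 16.2863
coverage/day = strips * swath = 16.2863 * 466.5775 = 7598.8034 km
revisit = 40075 / 7598.8034 = 5.2739 days

5.2739 days


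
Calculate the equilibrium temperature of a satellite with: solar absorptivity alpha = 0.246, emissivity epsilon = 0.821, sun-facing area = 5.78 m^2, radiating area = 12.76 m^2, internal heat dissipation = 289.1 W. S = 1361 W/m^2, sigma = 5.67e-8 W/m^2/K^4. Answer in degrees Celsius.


Numerator = alpha*S*A_sun + Q_int = 0.246*1361*5.78 + 289.1 = 2224.2787 W
Denominator = eps*sigma*A_rad = 0.821*5.67e-8*12.76 = 5.9398693e-07 W/K^4
T^4 = 3.7446593e+09 K^4
T = 247.3734 K = -25.7766 C

-25.7766 degrees Celsius


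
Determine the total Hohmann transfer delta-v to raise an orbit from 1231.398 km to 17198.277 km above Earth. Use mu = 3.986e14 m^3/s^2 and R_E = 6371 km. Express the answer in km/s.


r1 = 7602.3980 km = 7.602398e+06 m
r2 = 23569.2770 km = 2.3569277e+07 m
dv1 = sqrt(mu/r1)*(sqrt(2*r2/(r1+r2)) - 1) = 1663.4200 m/s
dv2 = sqrt(mu/r2)*(1 - sqrt(2*r1/(r1+r2))) = 1240.2606 m/s
total dv = |dv1| + |dv2| = 1663.4200 + 1240.2606 = 2903.6806 m/s = 2.9037 km/s

2.9037 km/s


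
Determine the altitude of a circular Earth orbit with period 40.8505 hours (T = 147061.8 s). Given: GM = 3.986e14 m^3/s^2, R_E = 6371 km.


T = 147061.8 s
r = (mu*T^2/(4*pi^2))^(1/3) = (3.986e14 * 147061.8^2 / (4*pi^2))^(1/3)
r = 6.0217923e+07 m = 60217.9228 km
alt = r - R_E = 60217.9228 - 6371 = 53846.9228 km

53846.9228 km


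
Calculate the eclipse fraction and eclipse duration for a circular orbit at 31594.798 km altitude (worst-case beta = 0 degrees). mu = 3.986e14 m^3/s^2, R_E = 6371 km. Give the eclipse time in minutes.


r = 37965.7980 km
T = 1227.0119 min
Eclipse fraction = arcsin(R_E/r)/pi = arcsin(6371.0000/37965.7980)/pi
= arcsin(0.1678089)/pi = 0.05366917
Eclipse duration = 0.05366917 * 1227.0119 = 65.8527 min

65.8527 minutes


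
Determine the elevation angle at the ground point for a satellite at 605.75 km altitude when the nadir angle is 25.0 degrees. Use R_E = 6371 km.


r = R_E + alt = 6976.7500 km
Law of sines in the satellite / Earth-center / ground-point triangle:
  sin(nadir)/R_E = sin(90 + el)/r  =>  cos(el) = (r/R_E)*sin(nadir)
cos(el) = (6976.7500 / 6371.0000) * sin(25.0 deg) = 0.4628005
el = arccos(0.4628005) = 62.4320 deg
(Earth-central angle = 90 - nadir - el = 2.5680 deg)

62.4320 degrees


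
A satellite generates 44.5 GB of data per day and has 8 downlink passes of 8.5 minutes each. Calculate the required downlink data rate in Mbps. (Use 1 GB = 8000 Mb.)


total contact time = 8 * 8.5 * 60 = 4080.0000 s
data = 44.5 GB = 356000.0000 Mb
rate = 356000.0000 / 4080.0000 = 87.2549 Mbps

87.2549 Mbps


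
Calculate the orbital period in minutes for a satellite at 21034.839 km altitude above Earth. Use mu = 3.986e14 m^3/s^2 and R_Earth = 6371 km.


r = 27405.8390 km = 2.7405839e+07 m
T = 2*pi*sqrt(r^3/mu) = 2*pi*sqrt(2.0583978e+22 / 3.986e14)
T = 45151.8838 s = 752.5314 min

752.5314 minutes


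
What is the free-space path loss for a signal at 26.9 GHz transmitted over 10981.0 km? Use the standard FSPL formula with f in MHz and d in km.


f = 26.9 GHz = 26900.0000 MHz
d = 10981.0 km
FSPL = 32.44 + 20*log10(26900.0000) + 20*log10(10981.0)
FSPL = 32.44 + 88.5950 + 80.8128
FSPL = 201.8479 dB

201.8479 dB


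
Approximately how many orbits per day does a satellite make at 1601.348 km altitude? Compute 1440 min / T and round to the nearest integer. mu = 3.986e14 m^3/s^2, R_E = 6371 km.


r = 7.972348e+06 m
T = 2*pi*sqrt(r^3/mu) = 7084.1964 s = 118.0699 min
revs/day = 1440 / 118.0699 = 12.1962
Rounded: 12 revolutions per day

12 revolutions per day


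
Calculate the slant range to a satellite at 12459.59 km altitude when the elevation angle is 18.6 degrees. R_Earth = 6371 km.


h = 12459.59 km, el = 18.6 deg
d = -R_E*sin(el) + sqrt((R_E*sin(el))^2 + 2*R_E*h + h^2)
d = -6371.0000*sin(0.3246312) + sqrt((6371.0000*0.3189593)^2 + 2*6371.0000*12459.59 + 12459.59^2)
d = 15804.1337 km

15804.1337 km


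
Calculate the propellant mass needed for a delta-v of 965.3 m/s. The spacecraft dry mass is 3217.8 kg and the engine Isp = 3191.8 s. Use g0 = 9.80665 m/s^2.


ve = Isp * g0 = 3191.8 * 9.80665 = 31300.865470 m/s
mass ratio = exp(dv/ve) = exp(965.3/31300.865470) = 1.03131986
m_prop = m_dry * (mr - 1) = 3217.8 * (1.03131986 - 1)
m_prop = 100.7811 kg

100.7811 kg


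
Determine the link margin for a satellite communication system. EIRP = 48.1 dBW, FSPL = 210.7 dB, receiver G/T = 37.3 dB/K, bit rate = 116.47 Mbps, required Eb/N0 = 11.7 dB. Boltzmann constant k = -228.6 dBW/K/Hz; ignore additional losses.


C/N0 = EIRP - FSPL + G/T - k = 48.1 - 210.7 + 37.3 - (-228.6)
C/N0 = 103.3000 dB-Hz
R_b = 116.47 Mbps = 1.1647e+08 bps -> 10*log10(R_b) = 80.6621 dB-Hz
Eb/N0 = C/N0 - 10*log10(R_b) = 103.3000 - 80.6621 = 22.6379 dB
Margin = Eb/N0 - Eb/N0_req = 22.6379 - 11.7 = 10.9379 dB (link closes)

10.9379 dB


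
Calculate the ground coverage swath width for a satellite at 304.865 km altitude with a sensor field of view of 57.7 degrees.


FOV = 57.7 deg = 1.0071 rad
swath = 2 * alt * tan(FOV/2) = 2 * 304.865 * tan(0.5035275)
swath = 2 * 304.865 * 0.5508916
swath = 335.8951 km

335.8951 km


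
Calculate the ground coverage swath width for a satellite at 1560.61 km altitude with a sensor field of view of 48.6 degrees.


FOV = 48.6 deg = 0.84823 rad
swath = 2 * alt * tan(FOV/2) = 2 * 1560.61 * tan(0.424115)
swath = 2 * 1560.61 * 0.4515173
swath = 1409.2849 km

1409.2849 km


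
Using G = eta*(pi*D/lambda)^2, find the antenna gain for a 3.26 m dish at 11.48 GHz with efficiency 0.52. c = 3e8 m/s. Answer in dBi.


lambda = c/f = 3e8 / 1.148e+10 = 0.0261324 m
G = eta*(pi*D/lambda)^2 = 0.52*(pi*3.26/0.0261324)^2
G = 79869.2407 (linear)
G = 10*log10(79869.2407) = 49.0238 dBi

49.0238 dBi


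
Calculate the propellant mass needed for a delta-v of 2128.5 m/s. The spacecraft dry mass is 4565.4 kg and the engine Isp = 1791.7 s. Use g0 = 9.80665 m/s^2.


ve = Isp * g0 = 1791.7 * 9.80665 = 17570.574805 m/s
mass ratio = exp(dv/ve) = exp(2128.5/17570.574805) = 1.12878297
m_prop = m_dry * (mr - 1) = 4565.4 * (1.12878297 - 1)
m_prop = 587.9458 kg

587.9458 kg


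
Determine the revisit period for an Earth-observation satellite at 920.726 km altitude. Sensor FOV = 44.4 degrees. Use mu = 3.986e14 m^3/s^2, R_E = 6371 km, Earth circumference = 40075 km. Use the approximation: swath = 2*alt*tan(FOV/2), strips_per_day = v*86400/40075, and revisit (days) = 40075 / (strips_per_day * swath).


swath = 2*920.726*tan(0.3874631) = 751.4826 km
v = sqrt(mu/r) = 7393.5579 m/s = 7.3936 km/s
strips/day = v*86400/40075 = 7.3936*86400/40075 = 15.9402
coverage/day = strips * swath = 15.9402 * 751.4826 = 11978.7814 km
revisit = 40075 / 11978.7814 = 3.3455 days

3.3455 days


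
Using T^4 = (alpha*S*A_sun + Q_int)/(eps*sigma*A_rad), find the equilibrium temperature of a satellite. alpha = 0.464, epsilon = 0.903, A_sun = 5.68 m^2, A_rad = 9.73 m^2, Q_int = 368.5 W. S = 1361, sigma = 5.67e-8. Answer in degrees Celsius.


Numerator = alpha*S*A_sun + Q_int = 0.464*1361*5.68 + 368.5 = 3955.4427 W
Denominator = eps*sigma*A_rad = 0.903*5.67e-8*9.73 = 4.9817697e-07 W/K^4
T^4 = 7.9398345e+09 K^4
T = 298.5059 K = 25.3559 C

25.3559 degrees Celsius


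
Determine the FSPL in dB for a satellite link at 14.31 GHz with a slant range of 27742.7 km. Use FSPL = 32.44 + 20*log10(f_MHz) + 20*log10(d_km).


f = 14.31 GHz = 14310.0000 MHz
d = 27742.7 km
FSPL = 32.44 + 20*log10(14310.0000) + 20*log10(27742.7)
FSPL = 32.44 + 83.1128 + 88.8630
FSPL = 204.4158 dB

204.4158 dB


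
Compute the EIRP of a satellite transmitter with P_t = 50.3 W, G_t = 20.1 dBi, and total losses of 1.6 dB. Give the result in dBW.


Pt = 50.3 W = 17.0157 dBW
EIRP = Pt_dBW + Gt - losses = 17.0157 + 20.1 - 1.6 = 35.5157 dBW

35.5157 dBW


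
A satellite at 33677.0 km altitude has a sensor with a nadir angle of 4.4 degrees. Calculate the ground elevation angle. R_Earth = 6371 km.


r = R_E + alt = 40048.0000 km
Law of sines in the satellite / Earth-center / ground-point triangle:
  sin(nadir)/R_E = sin(90 + el)/r  =>  cos(el) = (r/R_E)*sin(nadir)
cos(el) = (40048.0000 / 6371.0000) * sin(4.4 deg) = 0.4822545
el = arccos(0.4822545) = 61.1672 deg
(Earth-central angle = 90 - nadir - el = 24.4328 deg)

61.1672 degrees


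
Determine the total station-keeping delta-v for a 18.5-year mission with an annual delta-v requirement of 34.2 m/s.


dV = rate * years = 34.2 * 18.5
dV = 632.7000 m/s

632.7000 m/s


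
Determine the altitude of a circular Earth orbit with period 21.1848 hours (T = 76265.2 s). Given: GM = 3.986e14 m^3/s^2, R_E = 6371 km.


T = 76265.2 s
r = (mu*T^2/(4*pi^2))^(1/3) = (3.986e14 * 76265.2^2 / (4*pi^2))^(1/3)
r = 3.8869605e+07 m = 38869.6051 km
alt = r - R_E = 38869.6051 - 6371 = 32498.6051 km

32498.6051 km


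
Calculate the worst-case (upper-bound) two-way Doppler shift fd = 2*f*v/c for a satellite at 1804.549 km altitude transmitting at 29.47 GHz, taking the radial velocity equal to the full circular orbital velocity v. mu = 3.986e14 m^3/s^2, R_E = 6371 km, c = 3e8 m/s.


r = 8.175549e+06 m
v = sqrt(mu/r) = 6982.4878 m/s (worst-case radial velocity)
f = 29.47 GHz = 2.947e+10 Hz
fd = 2*f*v/c = 2*2.947e+10*6982.4878/3.0e+08
fd = 1.3718261e+06 Hz

1.3718e+06 Hz


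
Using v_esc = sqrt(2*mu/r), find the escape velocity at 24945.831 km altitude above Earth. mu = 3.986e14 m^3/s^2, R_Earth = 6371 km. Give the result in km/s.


r = 6371.0 + 24945.831 = 31316.8310 km = 3.1316831e+07 m
v_esc = sqrt(2*mu/r) = sqrt(2*3.986e14 / 3.1316831e+07)
v_esc = 5045.3900 m/s = 5.0454 km/s

5.0454 km/s


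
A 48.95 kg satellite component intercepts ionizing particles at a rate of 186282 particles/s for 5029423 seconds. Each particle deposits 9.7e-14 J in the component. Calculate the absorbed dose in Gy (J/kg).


Total energy deposited = rate * time * E_per
  = 186282 * 5029423 * 9.7e-14 = 0.09087842 J
Dose = E_total / mass = 0.09087842 / 48.95
Dose = 0.001856556 Gy

0.0019 Gy


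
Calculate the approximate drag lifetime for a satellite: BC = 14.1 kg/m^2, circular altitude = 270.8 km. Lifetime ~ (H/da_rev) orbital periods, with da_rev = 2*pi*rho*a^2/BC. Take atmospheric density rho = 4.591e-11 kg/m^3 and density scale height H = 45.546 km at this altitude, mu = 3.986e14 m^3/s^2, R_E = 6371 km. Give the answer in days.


a = R_E + alt = 6641.8000 km = 6.6418e+06 m
da_rev = 2*pi*rho*a^2/BC = 2*pi*4.591e-11*(6.6418e+06)^2/14.1 = 902.484260 m per revolution
N = H/da_rev = 45546.0000 m / 902.484260 m = 50.4674 revolutions
P = 2*pi*sqrt(a^3/mu) = 5386.9124 s
lifetime = N*P = 50.4674 * 5386.9124 = 271863.2583 s = 3.1466 days

3.1466 days


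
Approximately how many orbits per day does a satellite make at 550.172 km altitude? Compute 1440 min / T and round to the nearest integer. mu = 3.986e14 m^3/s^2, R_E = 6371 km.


r = 6.921172e+06 m
T = 2*pi*sqrt(r^3/mu) = 5730.3439 s = 95.5057 min
revs/day = 1440 / 95.5057 = 15.0776
Rounded: 15 revolutions per day

15 revolutions per day


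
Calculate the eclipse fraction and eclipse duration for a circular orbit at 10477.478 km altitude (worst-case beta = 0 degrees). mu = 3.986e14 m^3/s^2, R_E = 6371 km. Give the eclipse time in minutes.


r = 16848.4780 km
T = 362.7446 min
Eclipse fraction = arcsin(R_E/r)/pi = arcsin(6371.0000/16848.4780)/pi
= arcsin(0.378135)/pi = 0.1234345
Eclipse duration = 0.1234345 * 362.7446 = 44.7752 min

44.7752 minutes


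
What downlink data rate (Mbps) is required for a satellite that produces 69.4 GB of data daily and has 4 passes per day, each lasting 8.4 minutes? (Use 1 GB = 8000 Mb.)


total contact time = 4 * 8.4 * 60 = 2016.0000 s
data = 69.4 GB = 555200.0000 Mb
rate = 555200.0000 / 2016.0000 = 275.3968 Mbps

275.3968 Mbps


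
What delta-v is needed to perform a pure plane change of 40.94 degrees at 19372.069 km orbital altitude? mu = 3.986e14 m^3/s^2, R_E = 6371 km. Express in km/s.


r = 25743.0690 km = 2.5743069e+07 m
V = sqrt(mu/r) = 3934.9434 m/s
di = 40.94 deg = 0.7145378 rad
dV = 2*V*sin(di/2) = 2*3934.9434*sin(0.3572689)
dV = 2752.2323 m/s = 2.7522 km/s

2.7522 km/s


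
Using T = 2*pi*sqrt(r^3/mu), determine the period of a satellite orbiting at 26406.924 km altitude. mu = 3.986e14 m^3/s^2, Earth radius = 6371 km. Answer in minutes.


r = 32777.9240 km = 3.2777924e+07 m
T = 2*pi*sqrt(r^3/mu) = 2*pi*sqrt(3.5216349e+22 / 3.986e14)
T = 59058.6326 s = 984.3105 min

984.3105 minutes


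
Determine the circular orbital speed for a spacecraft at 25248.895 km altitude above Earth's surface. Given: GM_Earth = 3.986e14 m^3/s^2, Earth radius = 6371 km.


r = R_E + alt = 6371.0 + 25248.895 = 31619.8950 km = 3.1619895e+07 m
v = sqrt(mu/r) = sqrt(3.986e14 / 3.1619895e+07) = 3550.4912 m/s = 3.5505 km/s

3.5505 km/s


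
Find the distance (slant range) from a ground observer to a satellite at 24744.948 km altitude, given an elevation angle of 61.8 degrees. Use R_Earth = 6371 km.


h = 24744.948 km, el = 61.8 deg
d = -R_E*sin(el) + sqrt((R_E*sin(el))^2 + 2*R_E*h + h^2)
d = -6371.0000*sin(1.0786) + sqrt((6371.0000*0.8813035)^2 + 2*6371.0000*24744.948 + 24744.948^2)
d = 25355.1750 km

25355.1750 km


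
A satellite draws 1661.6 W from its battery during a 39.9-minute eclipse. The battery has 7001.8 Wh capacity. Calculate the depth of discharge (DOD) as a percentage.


E_used = P * t / 60 = 1661.6 * 39.9 / 60 = 1104.9640 Wh
DOD = E_used / E_total * 100 = 1104.9640 / 7001.8 * 100
DOD = 15.7811 %

15.7811 %


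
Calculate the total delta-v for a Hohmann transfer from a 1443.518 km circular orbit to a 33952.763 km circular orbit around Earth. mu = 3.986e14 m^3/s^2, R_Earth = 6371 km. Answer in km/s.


r1 = 7814.5180 km = 7.814518e+06 m
r2 = 40323.7630 km = 4.0323763e+07 m
dv1 = sqrt(mu/r1)*(sqrt(2*r2/(r1+r2)) - 1) = 2102.2048 m/s
dv2 = sqrt(mu/r2)*(1 - sqrt(2*r1/(r1+r2))) = 1352.5729 m/s
total dv = |dv1| + |dv2| = 2102.2048 + 1352.5729 = 3454.7778 m/s = 3.4548 km/s

3.4548 km/s


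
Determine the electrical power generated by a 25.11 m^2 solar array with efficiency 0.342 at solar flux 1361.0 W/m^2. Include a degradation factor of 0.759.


P = area * eta * S * degradation
P = 25.11 * 0.342 * 1361.0 * 0.759
P = 8871.0029 W

8871.0029 W


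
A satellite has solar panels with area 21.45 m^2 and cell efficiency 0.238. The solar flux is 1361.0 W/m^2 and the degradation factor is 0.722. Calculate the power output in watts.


P = area * eta * S * degradation
P = 21.45 * 0.238 * 1361.0 * 0.722
P = 5016.4857 W

5016.4857 W


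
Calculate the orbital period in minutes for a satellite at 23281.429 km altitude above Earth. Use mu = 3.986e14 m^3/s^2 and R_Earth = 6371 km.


r = 29652.4290 km = 2.9652429e+07 m
T = 2*pi*sqrt(r^3/mu) = 2*pi*sqrt(2.6072389e+22 / 3.986e14)
T = 50816.1354 s = 846.9356 min

846.9356 minutes


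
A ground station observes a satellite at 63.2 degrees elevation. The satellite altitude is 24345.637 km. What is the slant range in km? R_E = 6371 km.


h = 24345.637 km, el = 63.2 deg
d = -R_E*sin(el) + sqrt((R_E*sin(el))^2 + 2*R_E*h + h^2)
d = -6371.0000*sin(1.1030) + sqrt((6371.0000*0.8925858)^2 + 2*6371.0000*24345.637 + 24345.637^2)
d = 24895.3615 km

24895.3615 km


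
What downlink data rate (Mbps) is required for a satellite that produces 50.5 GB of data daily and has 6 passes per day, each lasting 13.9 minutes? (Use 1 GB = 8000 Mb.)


total contact time = 6 * 13.9 * 60 = 5004.0000 s
data = 50.5 GB = 404000.0000 Mb
rate = 404000.0000 / 5004.0000 = 80.7354 Mbps

80.7354 Mbps


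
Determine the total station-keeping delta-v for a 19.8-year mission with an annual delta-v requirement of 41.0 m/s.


dV = rate * years = 41.0 * 19.8
dV = 811.8000 m/s

811.8000 m/s


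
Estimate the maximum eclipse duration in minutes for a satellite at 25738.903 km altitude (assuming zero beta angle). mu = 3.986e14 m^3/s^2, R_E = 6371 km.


r = 32109.9030 km
T = 954.3737 min
Eclipse fraction = arcsin(R_E/r)/pi = arcsin(6371.0000/32109.9030)/pi
= arcsin(0.1984123)/pi = 0.0635785
Eclipse duration = 0.0635785 * 954.3737 = 60.6777 min

60.6777 minutes


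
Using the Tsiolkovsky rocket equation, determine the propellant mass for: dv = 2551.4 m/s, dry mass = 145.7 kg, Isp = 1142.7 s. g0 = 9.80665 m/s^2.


ve = Isp * g0 = 1142.7 * 9.80665 = 11206.058955 m/s
mass ratio = exp(dv/ve) = exp(2551.4/11206.058955) = 1.25568395
m_prop = m_dry * (mr - 1) = 145.7 * (1.25568395 - 1)
m_prop = 37.2532 kg

37.2532 kg


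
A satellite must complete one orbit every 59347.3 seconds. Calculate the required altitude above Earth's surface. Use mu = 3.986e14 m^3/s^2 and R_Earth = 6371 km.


T = 59347.3 s
r = (mu*T^2/(4*pi^2))^(1/3) = (3.986e14 * 59347.3^2 / (4*pi^2))^(1/3)
r = 3.2884645e+07 m = 32884.6454 km
alt = r - R_E = 32884.6454 - 6371 = 26513.6454 km

26513.6454 km


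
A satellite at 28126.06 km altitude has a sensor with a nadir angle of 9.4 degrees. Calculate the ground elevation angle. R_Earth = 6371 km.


r = R_E + alt = 34497.0600 km
Law of sines in the satellite / Earth-center / ground-point triangle:
  sin(nadir)/R_E = sin(90 + el)/r  =>  cos(el) = (r/R_E)*sin(nadir)
cos(el) = (34497.0600 / 6371.0000) * sin(9.4 deg) = 0.8843612
el = arccos(0.8843612) = 27.8270 deg
(Earth-central angle = 90 - nadir - el = 52.7730 deg)

27.8270 degrees


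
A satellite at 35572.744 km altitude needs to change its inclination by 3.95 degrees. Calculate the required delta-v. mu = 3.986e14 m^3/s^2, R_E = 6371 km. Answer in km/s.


r = 41943.7440 km = 4.1943744e+07 m
V = sqrt(mu/r) = 3082.7269 m/s
di = 3.95 deg = 0.06894051 rad
dV = 2*V*sin(di/2) = 2*3082.7269*sin(0.03447025)
dV = 212.4827 m/s = 0.2124827 km/s

0.2125 km/s


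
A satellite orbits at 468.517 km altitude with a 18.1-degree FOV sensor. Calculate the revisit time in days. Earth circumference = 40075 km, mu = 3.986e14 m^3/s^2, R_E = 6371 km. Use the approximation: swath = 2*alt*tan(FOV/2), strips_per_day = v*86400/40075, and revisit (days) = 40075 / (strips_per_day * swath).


swath = 2*468.517*tan(0.1579523) = 149.2500 km
v = sqrt(mu/r) = 7634.0664 m/s = 7.6341 km/s
strips/day = v*86400/40075 = 7.6341*86400/40075 = 16.4587
coverage/day = strips * swath = 16.4587 * 149.2500 = 2456.4636 km
revisit = 40075 / 2456.4636 = 16.3141 days

16.3141 days


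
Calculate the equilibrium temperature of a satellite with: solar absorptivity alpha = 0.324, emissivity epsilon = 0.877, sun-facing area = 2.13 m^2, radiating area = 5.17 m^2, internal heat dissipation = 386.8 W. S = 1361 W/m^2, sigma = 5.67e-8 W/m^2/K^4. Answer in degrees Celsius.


Numerator = alpha*S*A_sun + Q_int = 0.324*1361*2.13 + 386.8 = 1326.0533 W
Denominator = eps*sigma*A_rad = 0.877*5.67e-8*5.17 = 2.570829e-07 W/K^4
T^4 = 5.1580767e+09 K^4
T = 267.9921 K = -5.1579 C

-5.1579 degrees Celsius


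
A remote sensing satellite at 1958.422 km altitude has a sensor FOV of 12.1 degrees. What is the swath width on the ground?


FOV = 12.1 deg = 0.2111848 rad
swath = 2 * alt * tan(FOV/2) = 2 * 1958.422 * tan(0.1055924)
swath = 2 * 1958.422 * 0.1059866
swath = 415.1331 km

415.1331 km


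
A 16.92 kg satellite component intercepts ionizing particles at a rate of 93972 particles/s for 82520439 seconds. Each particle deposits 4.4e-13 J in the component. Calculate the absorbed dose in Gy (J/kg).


Total energy deposited = rate * time * E_per
  = 93972 * 82520439 * 4.4e-13 = 3.4120 J
Dose = E_total / mass = 3.4120 / 16.92
Dose = 0.2016565 Gy

0.2017 Gy


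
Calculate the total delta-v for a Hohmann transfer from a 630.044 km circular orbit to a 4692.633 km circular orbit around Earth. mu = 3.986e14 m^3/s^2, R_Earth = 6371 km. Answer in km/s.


r1 = 7001.0440 km = 7.001044e+06 m
r2 = 11063.6330 km = 1.1063633e+07 m
dv1 = sqrt(mu/r1)*(sqrt(2*r2/(r1+r2)) - 1) = 805.4662 m/s
dv2 = sqrt(mu/r2)*(1 - sqrt(2*r1/(r1+r2))) = 717.8631 m/s
total dv = |dv1| + |dv2| = 805.4662 + 717.8631 = 1523.3293 m/s = 1.5233 km/s

1.5233 km/s


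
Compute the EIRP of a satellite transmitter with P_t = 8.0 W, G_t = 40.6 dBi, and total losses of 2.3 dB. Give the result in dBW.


Pt = 8.0 W = 9.0309 dBW
EIRP = Pt_dBW + Gt - losses = 9.0309 + 40.6 - 2.3 = 47.3309 dBW

47.3309 dBW
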